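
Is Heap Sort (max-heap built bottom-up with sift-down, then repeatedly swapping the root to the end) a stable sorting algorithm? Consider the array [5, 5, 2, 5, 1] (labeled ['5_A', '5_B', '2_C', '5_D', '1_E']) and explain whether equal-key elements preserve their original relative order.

Trace Heap Sort on the labeled array (the key is the number; the letter only tracks identity):
  Build max-heap: [5_A, 5_B, 2_C, 5_D, 1_E]
  Swap root 5_A to index 4, re-heapify first 4 -> [5_B, 5_D, 2_C, 1_E, 5_A]
  Swap root 5_B to index 3, re-heapify first 3 -> [5_D, 1_E, 2_C, 5_B, 5_A]
  Swap root 5_D to index 2, re-heapify first 2 -> [2_C, 1_E, 5_D, 5_B, 5_A]
  Swap root 2_C to index 1, re-heapify first 1 -> [1_E, 2_C, 5_D, 5_B, 5_A]
Final order: [1_E, 2_C, 5_D, 5_B, 5_A]
Equal keys:
  value 5: originally 5_A, 5_B, 5_D; after sorting 5_D, 5_B, 5_A -> order changed
Equal keys were reordered, so Heap Sort is not stable: heap construction and root-to-end swaps move elements without regard to the original order of equal keys. (One such input is enough; an unstable sort may happen to preserve order on other inputs, but it gives no guarantee.)
Answer: Not stable


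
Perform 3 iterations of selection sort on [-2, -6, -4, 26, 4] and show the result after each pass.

Pass 1: Select minimum -6 at index 1, swap -> [-6, -2, -4, 26, 4]
Pass 2: Select minimum -4 at index 2, swap -> [-6, -4, -2, 26, 4]
Pass 3: Select minimum -2 at index 2, swap -> [-6, -4, -2, 26, 4]


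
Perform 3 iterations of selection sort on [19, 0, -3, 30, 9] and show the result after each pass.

Pass 1: Select minimum -3 at index 2, swap -> [-3, 0, 19, 30, 9]
Pass 2: Select minimum 0 at index 1, swap -> [-3, 0, 19, 30, 9]
Pass 3: Select minimum 9 at index 4, swap -> [-3, 0, 9, 30, 19]


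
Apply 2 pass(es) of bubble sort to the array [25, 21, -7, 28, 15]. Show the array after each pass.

After pass 1: [21, -7, 25, 15, 28] (3 swaps)
After pass 2: [-7, 21, 15, 25, 28] (2 swaps)
Total swaps: 5


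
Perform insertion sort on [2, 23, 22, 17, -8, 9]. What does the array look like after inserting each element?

First element 2 is already 'sorted'
Insert 23: shifted 0 elements -> [2, 23, 22, 17, -8, 9]
Insert 22: shifted 1 elements -> [2, 22, 23, 17, -8, 9]
Insert 17: shifted 2 elements -> [2, 17, 22, 23, -8, 9]
Insert -8: shifted 4 elements -> [-8, 2, 17, 22, 23, 9]
Insert 9: shifted 3 elements -> [-8, 2, 9, 17, 22, 23]


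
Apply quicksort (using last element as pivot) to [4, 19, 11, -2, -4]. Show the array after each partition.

Partition 1: pivot=-4 at index 0 -> [-4, 19, 11, -2, 4]
Partition 2: pivot=4 at index 2 -> [-4, -2, 4, 19, 11]
Partition 3: pivot=11 at index 3 -> [-4, -2, 4, 11, 19]


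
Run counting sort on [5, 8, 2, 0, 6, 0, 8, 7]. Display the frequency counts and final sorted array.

Count array: [2, 0, 1, 0, 0, 1, 1, 1, 2]
(count[i] = number of elements equal to i)
Cumulative count: [2, 2, 3, 3, 3, 4, 5, 6, 8]
Sorted: [0, 0, 2, 5, 6, 7, 8, 8]


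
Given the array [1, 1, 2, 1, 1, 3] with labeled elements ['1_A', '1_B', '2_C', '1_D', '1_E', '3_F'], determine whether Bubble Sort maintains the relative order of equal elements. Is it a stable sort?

Trace Bubble Sort on the labeled array (the key is the number; the letter only tracks identity):
  After pass 1: [1_A, 1_B, 1_D, 1_E, 2_C, 3_F]
  After pass 2: [1_A, 1_B, 1_D, 1_E, 2_C, 3_F] (no swaps, done)
Final order: [1_A, 1_B, 1_D, 1_E, 2_C, 3_F]
Equal keys:
  value 1: originally 1_A, 1_B, 1_D, 1_E; after sorting 1_A, 1_B, 1_D, 1_E -> order preserved
All equal keys kept their original relative order. Bubble Sort is stable: it only swaps adjacent elements when the left one is strictly greater, so equal keys never move past each other.
Answer: Stable


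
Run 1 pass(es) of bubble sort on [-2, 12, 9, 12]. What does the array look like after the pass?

After pass 1: [-2, 9, 12, 12] (1 swaps)
Total swaps: 1


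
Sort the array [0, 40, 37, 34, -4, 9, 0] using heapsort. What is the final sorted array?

Build heap: [40, 34, 37, 0, -4, 9, 0]
Extract 40: [37, 34, 9, 0, -4, 0, 40]
Extract 37: [34, 0, 9, 0, -4, 37, 40]
Extract 34: [9, 0, -4, 0, 34, 37, 40]
Extract 9: [0, 0, -4, 9, 34, 37, 40]
Extract 0: [0, -4, 0, 9, 34, 37, 40]
Extract 0: [-4, 0, 0, 9, 34, 37, 40]


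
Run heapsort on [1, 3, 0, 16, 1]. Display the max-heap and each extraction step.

Build heap: [16, 3, 0, 1, 1]
Extract 16: [3, 1, 0, 1, 16]
Extract 3: [1, 1, 0, 3, 16]
Extract 1: [1, 0, 1, 3, 16]
Extract 1: [0, 1, 1, 3, 16]


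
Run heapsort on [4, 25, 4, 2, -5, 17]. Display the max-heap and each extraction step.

Build heap: [25, 4, 17, 2, -5, 4]
Extract 25: [17, 4, 4, 2, -5, 25]
Extract 17: [4, 2, 4, -5, 17, 25]
Extract 4: [4, 2, -5, 4, 17, 25]
Extract 4: [2, -5, 4, 4, 17, 25]
Extract 2: [-5, 2, 4, 4, 17, 25]


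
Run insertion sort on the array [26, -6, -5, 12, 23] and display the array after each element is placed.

First element 26 is already 'sorted'
Insert -6: shifted 1 elements -> [-6, 26, -5, 12, 23]
Insert -5: shifted 1 elements -> [-6, -5, 26, 12, 23]
Insert 12: shifted 1 elements -> [-6, -5, 12, 26, 23]
Insert 23: shifted 1 elements -> [-6, -5, 12, 23, 26]


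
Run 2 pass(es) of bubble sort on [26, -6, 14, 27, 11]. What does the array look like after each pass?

After pass 1: [-6, 14, 26, 11, 27] (3 swaps)
After pass 2: [-6, 14, 11, 26, 27] (1 swaps)
Total swaps: 4


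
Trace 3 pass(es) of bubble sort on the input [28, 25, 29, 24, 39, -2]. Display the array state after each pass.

After pass 1: [25, 28, 24, 29, -2, 39] (3 swaps)
After pass 2: [25, 24, 28, -2, 29, 39] (2 swaps)
After pass 3: [24, 25, -2, 28, 29, 39] (2 swaps)
Total swaps: 7


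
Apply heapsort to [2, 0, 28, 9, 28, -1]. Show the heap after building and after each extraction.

Build heap: [28, 9, 28, 2, 0, -1]
Extract 28: [28, 9, -1, 2, 0, 28]
Extract 28: [9, 2, -1, 0, 28, 28]
Extract 9: [2, 0, -1, 9, 28, 28]
Extract 2: [0, -1, 2, 9, 28, 28]
Extract 0: [-1, 0, 2, 9, 28, 28]


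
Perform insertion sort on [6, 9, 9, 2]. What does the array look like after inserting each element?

First element 6 is already 'sorted'
Insert 9: shifted 0 elements -> [6, 9, 9, 2]
Insert 9: shifted 0 elements -> [6, 9, 9, 2]
Insert 2: shifted 3 elements -> [2, 6, 9, 9]


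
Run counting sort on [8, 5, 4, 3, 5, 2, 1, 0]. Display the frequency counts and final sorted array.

Count array: [1, 1, 1, 1, 1, 2, 0, 0, 1]
(count[i] = number of elements equal to i)
Cumulative count: [1, 2, 3, 4, 5, 7, 7, 7, 8]
Sorted: [0, 1, 2, 3, 4, 5, 5, 8]


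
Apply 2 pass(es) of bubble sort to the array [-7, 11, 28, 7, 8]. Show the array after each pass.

After pass 1: [-7, 11, 7, 8, 28] (2 swaps)
After pass 2: [-7, 7, 8, 11, 28] (2 swaps)
Total swaps: 4


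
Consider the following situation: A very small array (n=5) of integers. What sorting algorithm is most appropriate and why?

Best choice: Insertion sort
Reason: For tiny inputs the O(n^2) overhead is negligible and insertion sort has minimal constant factors


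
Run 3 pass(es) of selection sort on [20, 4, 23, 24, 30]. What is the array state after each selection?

Pass 1: Select minimum 4 at index 1, swap -> [4, 20, 23, 24, 30]
Pass 2: Select minimum 20 at index 1, swap -> [4, 20, 23, 24, 30]
Pass 3: Select minimum 23 at index 2, swap -> [4, 20, 23, 24, 30]


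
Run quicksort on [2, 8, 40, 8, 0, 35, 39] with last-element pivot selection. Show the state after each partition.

Partition 1: pivot=39 at index 5 -> [2, 8, 8, 0, 35, 39, 40]
Partition 2: pivot=35 at index 4 -> [2, 8, 8, 0, 35, 39, 40]
Partition 3: pivot=0 at index 0 -> [0, 8, 8, 2, 35, 39, 40]
Partition 4: pivot=2 at index 1 -> [0, 2, 8, 8, 35, 39, 40]
Partition 5: pivot=8 at index 3 -> [0, 2, 8, 8, 35, 39, 40]


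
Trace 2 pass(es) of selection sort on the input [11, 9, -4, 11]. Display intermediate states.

Pass 1: Select minimum -4 at index 2, swap -> [-4, 9, 11, 11]
Pass 2: Select minimum 9 at index 1, swap -> [-4, 9, 11, 11]


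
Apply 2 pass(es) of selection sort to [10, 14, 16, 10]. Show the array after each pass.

Pass 1: Select minimum 10 at index 0, swap -> [10, 14, 16, 10]
Pass 2: Select minimum 10 at index 3, swap -> [10, 10, 16, 14]


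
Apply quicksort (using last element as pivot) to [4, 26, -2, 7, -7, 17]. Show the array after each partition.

Partition 1: pivot=17 at index 4 -> [4, -2, 7, -7, 17, 26]
Partition 2: pivot=-7 at index 0 -> [-7, -2, 7, 4, 17, 26]
Partition 3: pivot=4 at index 2 -> [-7, -2, 4, 7, 17, 26]


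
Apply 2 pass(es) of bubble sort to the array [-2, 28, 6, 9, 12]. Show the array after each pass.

After pass 1: [-2, 6, 9, 12, 28] (3 swaps)
After pass 2: [-2, 6, 9, 12, 28] (0 swaps)
Total swaps: 3


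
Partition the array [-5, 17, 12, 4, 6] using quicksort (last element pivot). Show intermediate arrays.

Partition 1: pivot=6 at index 2 -> [-5, 4, 6, 17, 12]
Partition 2: pivot=4 at index 1 -> [-5, 4, 6, 17, 12]
Partition 3: pivot=12 at index 3 -> [-5, 4, 6, 12, 17]


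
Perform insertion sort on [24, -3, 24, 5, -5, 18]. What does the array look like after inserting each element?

First element 24 is already 'sorted'
Insert -3: shifted 1 elements -> [-3, 24, 24, 5, -5, 18]
Insert 24: shifted 0 elements -> [-3, 24, 24, 5, -5, 18]
Insert 5: shifted 2 elements -> [-3, 5, 24, 24, -5, 18]
Insert -5: shifted 4 elements -> [-5, -3, 5, 24, 24, 18]
Insert 18: shifted 2 elements -> [-5, -3, 5, 18, 24, 24]


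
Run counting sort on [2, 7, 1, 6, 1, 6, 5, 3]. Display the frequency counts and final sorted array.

Count array: [0, 2, 1, 1, 0, 1, 2, 1]
(count[i] = number of elements equal to i)
Cumulative count: [0, 2, 3, 4, 4, 5, 7, 8]
Sorted: [1, 1, 2, 3, 5, 6, 6, 7]


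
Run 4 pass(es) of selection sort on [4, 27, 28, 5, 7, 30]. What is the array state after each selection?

Pass 1: Select minimum 4 at index 0, swap -> [4, 27, 28, 5, 7, 30]
Pass 2: Select minimum 5 at index 3, swap -> [4, 5, 28, 27, 7, 30]
Pass 3: Select minimum 7 at index 4, swap -> [4, 5, 7, 27, 28, 30]
Pass 4: Select minimum 27 at index 3, swap -> [4, 5, 7, 27, 28, 30]


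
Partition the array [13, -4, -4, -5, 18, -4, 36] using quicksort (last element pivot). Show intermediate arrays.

Partition 1: pivot=36 at index 6 -> [13, -4, -4, -5, 18, -4, 36]
Partition 2: pivot=-4 at index 3 -> [-4, -4, -5, -4, 18, 13, 36]
Partition 3: pivot=-5 at index 0 -> [-5, -4, -4, -4, 18, 13, 36]
Partition 4: pivot=-4 at index 2 -> [-5, -4, -4, -4, 18, 13, 36]
Partition 5: pivot=13 at index 4 -> [-5, -4, -4, -4, 13, 18, 36]


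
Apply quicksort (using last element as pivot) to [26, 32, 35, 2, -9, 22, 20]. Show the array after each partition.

Partition 1: pivot=20 at index 2 -> [2, -9, 20, 26, 32, 22, 35]
Partition 2: pivot=-9 at index 0 -> [-9, 2, 20, 26, 32, 22, 35]
Partition 3: pivot=35 at index 6 -> [-9, 2, 20, 26, 32, 22, 35]
Partition 4: pivot=22 at index 3 -> [-9, 2, 20, 22, 32, 26, 35]
Partition 5: pivot=26 at index 4 -> [-9, 2, 20, 22, 26, 32, 35]


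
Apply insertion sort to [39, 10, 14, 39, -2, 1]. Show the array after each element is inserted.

First element 39 is already 'sorted'
Insert 10: shifted 1 elements -> [10, 39, 14, 39, -2, 1]
Insert 14: shifted 1 elements -> [10, 14, 39, 39, -2, 1]
Insert 39: shifted 0 elements -> [10, 14, 39, 39, -2, 1]
Insert -2: shifted 4 elements -> [-2, 10, 14, 39, 39, 1]
Insert 1: shifted 4 elements -> [-2, 1, 10, 14, 39, 39]


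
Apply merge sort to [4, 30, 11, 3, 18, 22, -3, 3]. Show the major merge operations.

Divide and conquer:
  Merge [4] + [30] -> [4, 30]
  Merge [11] + [3] -> [3, 11]
  Merge [4, 30] + [3, 11] -> [3, 4, 11, 30]
  Merge [18] + [22] -> [18, 22]
  Merge [-3] + [3] -> [-3, 3]
  Merge [18, 22] + [-3, 3] -> [-3, 3, 18, 22]
  Merge [3, 4, 11, 30] + [-3, 3, 18, 22] -> [-3, 3, 3, 4, 11, 18, 22, 30]


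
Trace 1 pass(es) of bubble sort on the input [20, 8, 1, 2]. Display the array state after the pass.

After pass 1: [8, 1, 2, 20] (3 swaps)
Total swaps: 3


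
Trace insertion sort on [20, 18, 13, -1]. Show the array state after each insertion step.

First element 20 is already 'sorted'
Insert 18: shifted 1 elements -> [18, 20, 13, -1]
Insert 13: shifted 2 elements -> [13, 18, 20, -1]
Insert -1: shifted 3 elements -> [-1, 13, 18, 20]


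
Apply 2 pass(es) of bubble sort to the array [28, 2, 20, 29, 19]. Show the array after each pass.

After pass 1: [2, 20, 28, 19, 29] (3 swaps)
After pass 2: [2, 20, 19, 28, 29] (1 swaps)
Total swaps: 4


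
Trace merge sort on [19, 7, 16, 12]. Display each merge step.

Divide and conquer:
  Merge [19] + [7] -> [7, 19]
  Merge [16] + [12] -> [12, 16]
  Merge [7, 19] + [12, 16] -> [7, 12, 16, 19]


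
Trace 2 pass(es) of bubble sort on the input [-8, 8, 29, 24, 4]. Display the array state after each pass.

After pass 1: [-8, 8, 24, 4, 29] (2 swaps)
After pass 2: [-8, 8, 4, 24, 29] (1 swaps)
Total swaps: 3


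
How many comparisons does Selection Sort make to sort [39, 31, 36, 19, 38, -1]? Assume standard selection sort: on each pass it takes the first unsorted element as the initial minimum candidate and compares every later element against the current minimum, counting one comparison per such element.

Pass 1: scan indices 1..5 for the minimum = 5 comparison(s); min is -1, place at index 0 -> [-1, 31, 36, 19, 38, 39]
Pass 2: scan indices 2..5 for the minimum = 4 comparison(s); min is 19, place at index 1 -> [-1, 19, 36, 31, 38, 39]
Pass 3: scan indices 3..5 for the minimum = 3 comparison(s); min is 31, place at index 2 -> [-1, 19, 31, 36, 38, 39]
Pass 4: scan indices 4..5 for the minimum = 2 comparison(s); min is 36, place at index 3 -> [-1, 19, 31, 36, 38, 39]
Pass 5: scan indices 5..5 for the minimum = 1 comparison(s); min is 38, place at index 4 -> [-1, 19, 31, 36, 38, 39]
Selection sort always scans the whole unsorted suffix, so the count is (n-1) + (n-2) + ... + 1 = n(n-1)/2 = 6*5/2 = 15 regardless of the input order.
Total comparisons: 5 + 4 + 3 + 2 + 1 = 15


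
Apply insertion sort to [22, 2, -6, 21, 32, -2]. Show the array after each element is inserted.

First element 22 is already 'sorted'
Insert 2: shifted 1 elements -> [2, 22, -6, 21, 32, -2]
Insert -6: shifted 2 elements -> [-6, 2, 22, 21, 32, -2]
Insert 21: shifted 1 elements -> [-6, 2, 21, 22, 32, -2]
Insert 32: shifted 0 elements -> [-6, 2, 21, 22, 32, -2]
Insert -2: shifted 4 elements -> [-6, -2, 2, 21, 22, 32]


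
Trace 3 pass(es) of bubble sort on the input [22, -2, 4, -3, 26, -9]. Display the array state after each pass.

After pass 1: [-2, 4, -3, 22, -9, 26] (4 swaps)
After pass 2: [-2, -3, 4, -9, 22, 26] (2 swaps)
After pass 3: [-3, -2, -9, 4, 22, 26] (2 swaps)
Total swaps: 8


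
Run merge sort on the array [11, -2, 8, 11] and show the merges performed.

Divide and conquer:
  Merge [11] + [-2] -> [-2, 11]
  Merge [8] + [11] -> [8, 11]
  Merge [-2, 11] + [8, 11] -> [-2, 8, 11, 11]


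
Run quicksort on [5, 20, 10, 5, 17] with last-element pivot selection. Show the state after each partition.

Partition 1: pivot=17 at index 3 -> [5, 10, 5, 17, 20]
Partition 2: pivot=5 at index 1 -> [5, 5, 10, 17, 20]


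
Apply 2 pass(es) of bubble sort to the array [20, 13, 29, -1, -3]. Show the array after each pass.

After pass 1: [13, 20, -1, -3, 29] (3 swaps)
After pass 2: [13, -1, -3, 20, 29] (2 swaps)
Total swaps: 5


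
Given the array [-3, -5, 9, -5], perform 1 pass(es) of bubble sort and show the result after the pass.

After pass 1: [-5, -3, -5, 9] (2 swaps)
Total swaps: 2


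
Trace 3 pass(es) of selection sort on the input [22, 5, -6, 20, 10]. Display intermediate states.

Pass 1: Select minimum -6 at index 2, swap -> [-6, 5, 22, 20, 10]
Pass 2: Select minimum 5 at index 1, swap -> [-6, 5, 22, 20, 10]
Pass 3: Select minimum 10 at index 4, swap -> [-6, 5, 10, 20, 22]


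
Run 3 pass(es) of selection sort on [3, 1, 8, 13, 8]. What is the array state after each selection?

Pass 1: Select minimum 1 at index 1, swap -> [1, 3, 8, 13, 8]
Pass 2: Select minimum 3 at index 1, swap -> [1, 3, 8, 13, 8]
Pass 3: Select minimum 8 at index 2, swap -> [1, 3, 8, 13, 8]


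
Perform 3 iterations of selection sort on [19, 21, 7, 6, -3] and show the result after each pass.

Pass 1: Select minimum -3 at index 4, swap -> [-3, 21, 7, 6, 19]
Pass 2: Select minimum 6 at index 3, swap -> [-3, 6, 7, 21, 19]
Pass 3: Select minimum 7 at index 2, swap -> [-3, 6, 7, 21, 19]


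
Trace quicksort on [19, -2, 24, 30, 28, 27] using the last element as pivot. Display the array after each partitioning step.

Partition 1: pivot=27 at index 3 -> [19, -2, 24, 27, 28, 30]
Partition 2: pivot=24 at index 2 -> [19, -2, 24, 27, 28, 30]
Partition 3: pivot=-2 at index 0 -> [-2, 19, 24, 27, 28, 30]
Partition 4: pivot=30 at index 5 -> [-2, 19, 24, 27, 28, 30]


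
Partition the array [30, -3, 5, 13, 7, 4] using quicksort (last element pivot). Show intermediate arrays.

Partition 1: pivot=4 at index 1 -> [-3, 4, 5, 13, 7, 30]
Partition 2: pivot=30 at index 5 -> [-3, 4, 5, 13, 7, 30]
Partition 3: pivot=7 at index 3 -> [-3, 4, 5, 7, 13, 30]


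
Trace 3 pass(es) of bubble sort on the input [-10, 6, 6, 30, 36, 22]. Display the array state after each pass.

After pass 1: [-10, 6, 6, 30, 22, 36] (1 swaps)
After pass 2: [-10, 6, 6, 22, 30, 36] (1 swaps)
After pass 3: [-10, 6, 6, 22, 30, 36] (0 swaps)
Total swaps: 2


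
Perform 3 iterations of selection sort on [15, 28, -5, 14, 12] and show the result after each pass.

Pass 1: Select minimum -5 at index 2, swap -> [-5, 28, 15, 14, 12]
Pass 2: Select minimum 12 at index 4, swap -> [-5, 12, 15, 14, 28]
Pass 3: Select minimum 14 at index 3, swap -> [-5, 12, 14, 15, 28]


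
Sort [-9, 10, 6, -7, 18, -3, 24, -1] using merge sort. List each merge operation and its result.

Divide and conquer:
  Merge [-9] + [10] -> [-9, 10]
  Merge [6] + [-7] -> [-7, 6]
  Merge [-9, 10] + [-7, 6] -> [-9, -7, 6, 10]
  Merge [18] + [-3] -> [-3, 18]
  Merge [24] + [-1] -> [-1, 24]
  Merge [-3, 18] + [-1, 24] -> [-3, -1, 18, 24]
  Merge [-9, -7, 6, 10] + [-3, -1, 18, 24] -> [-9, -7, -3, -1, 6, 10, 18, 24]


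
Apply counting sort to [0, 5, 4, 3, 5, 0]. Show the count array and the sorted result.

Count array: [2, 0, 0, 1, 1, 2]
(count[i] = number of elements equal to i)
Cumulative count: [2, 2, 2, 3, 4, 6]
Sorted: [0, 0, 3, 4, 5, 5]


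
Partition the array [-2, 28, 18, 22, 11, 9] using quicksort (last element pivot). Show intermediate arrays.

Partition 1: pivot=9 at index 1 -> [-2, 9, 18, 22, 11, 28]
Partition 2: pivot=28 at index 5 -> [-2, 9, 18, 22, 11, 28]
Partition 3: pivot=11 at index 2 -> [-2, 9, 11, 22, 18, 28]
Partition 4: pivot=18 at index 3 -> [-2, 9, 11, 18, 22, 28]


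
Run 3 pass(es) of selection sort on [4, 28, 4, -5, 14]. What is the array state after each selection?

Pass 1: Select minimum -5 at index 3, swap -> [-5, 28, 4, 4, 14]
Pass 2: Select minimum 4 at index 2, swap -> [-5, 4, 28, 4, 14]
Pass 3: Select minimum 4 at index 3, swap -> [-5, 4, 4, 28, 14]


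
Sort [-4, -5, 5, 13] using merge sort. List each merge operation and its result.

Divide and conquer:
  Merge [-4] + [-5] -> [-5, -4]
  Merge [5] + [13] -> [5, 13]
  Merge [-5, -4] + [5, 13] -> [-5, -4, 5, 13]


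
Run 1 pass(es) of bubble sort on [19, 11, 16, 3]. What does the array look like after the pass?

After pass 1: [11, 16, 3, 19] (3 swaps)
Total swaps: 3


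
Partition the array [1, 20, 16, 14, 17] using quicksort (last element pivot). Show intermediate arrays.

Partition 1: pivot=17 at index 3 -> [1, 16, 14, 17, 20]
Partition 2: pivot=14 at index 1 -> [1, 14, 16, 17, 20]


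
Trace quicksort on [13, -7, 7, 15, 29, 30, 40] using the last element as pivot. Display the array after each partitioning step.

Partition 1: pivot=40 at index 6 -> [13, -7, 7, 15, 29, 30, 40]
Partition 2: pivot=30 at index 5 -> [13, -7, 7, 15, 29, 30, 40]
Partition 3: pivot=29 at index 4 -> [13, -7, 7, 15, 29, 30, 40]
Partition 4: pivot=15 at index 3 -> [13, -7, 7, 15, 29, 30, 40]
Partition 5: pivot=7 at index 1 -> [-7, 7, 13, 15, 29, 30, 40]


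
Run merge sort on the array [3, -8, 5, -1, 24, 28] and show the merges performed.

Divide and conquer:
  Merge [-8] + [5] -> [-8, 5]
  Merge [3] + [-8, 5] -> [-8, 3, 5]
  Merge [24] + [28] -> [24, 28]
  Merge [-1] + [24, 28] -> [-1, 24, 28]
  Merge [-8, 3, 5] + [-1, 24, 28] -> [-8, -1, 3, 5, 24, 28]


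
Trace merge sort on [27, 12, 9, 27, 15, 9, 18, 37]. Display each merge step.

Divide and conquer:
  Merge [27] + [12] -> [12, 27]
  Merge [9] + [27] -> [9, 27]
  Merge [12, 27] + [9, 27] -> [9, 12, 27, 27]
  Merge [15] + [9] -> [9, 15]
  Merge [18] + [37] -> [18, 37]
  Merge [9, 15] + [18, 37] -> [9, 15, 18, 37]
  Merge [9, 12, 27, 27] + [9, 15, 18, 37] -> [9, 9, 12, 15, 18, 27, 27, 37]


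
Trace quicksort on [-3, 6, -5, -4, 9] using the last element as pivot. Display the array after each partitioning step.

Partition 1: pivot=9 at index 4 -> [-3, 6, -5, -4, 9]
Partition 2: pivot=-4 at index 1 -> [-5, -4, -3, 6, 9]
Partition 3: pivot=6 at index 3 -> [-5, -4, -3, 6, 9]


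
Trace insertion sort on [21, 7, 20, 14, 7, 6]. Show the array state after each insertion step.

First element 21 is already 'sorted'
Insert 7: shifted 1 elements -> [7, 21, 20, 14, 7, 6]
Insert 20: shifted 1 elements -> [7, 20, 21, 14, 7, 6]
Insert 14: shifted 2 elements -> [7, 14, 20, 21, 7, 6]
Insert 7: shifted 3 elements -> [7, 7, 14, 20, 21, 6]
Insert 6: shifted 5 elements -> [6, 7, 7, 14, 20, 21]


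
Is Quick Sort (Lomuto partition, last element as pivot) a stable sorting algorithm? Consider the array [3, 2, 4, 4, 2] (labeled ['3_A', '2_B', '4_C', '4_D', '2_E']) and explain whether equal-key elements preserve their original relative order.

Trace Quick Sort on the labeled array (the key is the number; the letter only tracks identity):
  Partition indices 0..4 around pivot 2_E -> [2_B, 2_E, 4_C, 4_D, 3_A]
  Partition indices 2..4 around pivot 3_A -> [2_B, 2_E, 3_A, 4_D, 4_C]
  Partition indices 3..4 around pivot 4_C -> [2_B, 2_E, 3_A, 4_D, 4_C]
Final order: [2_B, 2_E, 3_A, 4_D, 4_C]
Equal keys:
  value 2: originally 2_B, 2_E; after sorting 2_B, 2_E -> order preserved
  value 4: originally 4_C, 4_D; after sorting 4_D, 4_C -> order changed
Equal keys were reordered, so Quick Sort is not stable: partition swaps elements across long distances and can reorder equal keys. (One such input is enough; an unstable sort may happen to preserve order on other inputs, but it gives no guarantee.)
Answer: Not stable


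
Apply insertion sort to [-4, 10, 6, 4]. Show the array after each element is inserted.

First element -4 is already 'sorted'
Insert 10: shifted 0 elements -> [-4, 10, 6, 4]
Insert 6: shifted 1 elements -> [-4, 6, 10, 4]
Insert 4: shifted 2 elements -> [-4, 4, 6, 10]


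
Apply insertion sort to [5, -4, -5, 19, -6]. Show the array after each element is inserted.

First element 5 is already 'sorted'
Insert -4: shifted 1 elements -> [-4, 5, -5, 19, -6]
Insert -5: shifted 2 elements -> [-5, -4, 5, 19, -6]
Insert 19: shifted 0 elements -> [-5, -4, 5, 19, -6]
Insert -6: shifted 4 elements -> [-6, -5, -4, 5, 19]


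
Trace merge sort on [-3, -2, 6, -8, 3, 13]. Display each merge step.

Divide and conquer:
  Merge [-2] + [6] -> [-2, 6]
  Merge [-3] + [-2, 6] -> [-3, -2, 6]
  Merge [3] + [13] -> [3, 13]
  Merge [-8] + [3, 13] -> [-8, 3, 13]
  Merge [-3, -2, 6] + [-8, 3, 13] -> [-8, -3, -2, 3, 6, 13]


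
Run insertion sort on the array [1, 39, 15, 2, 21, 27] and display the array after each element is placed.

First element 1 is already 'sorted'
Insert 39: shifted 0 elements -> [1, 39, 15, 2, 21, 27]
Insert 15: shifted 1 elements -> [1, 15, 39, 2, 21, 27]
Insert 2: shifted 2 elements -> [1, 2, 15, 39, 21, 27]
Insert 21: shifted 1 elements -> [1, 2, 15, 21, 39, 27]
Insert 27: shifted 1 elements -> [1, 2, 15, 21, 27, 39]


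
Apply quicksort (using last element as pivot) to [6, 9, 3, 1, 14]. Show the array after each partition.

Partition 1: pivot=14 at index 4 -> [6, 9, 3, 1, 14]
Partition 2: pivot=1 at index 0 -> [1, 9, 3, 6, 14]
Partition 3: pivot=6 at index 2 -> [1, 3, 6, 9, 14]


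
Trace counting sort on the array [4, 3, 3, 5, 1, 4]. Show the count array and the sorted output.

Count array: [0, 1, 0, 2, 2, 1]
(count[i] = number of elements equal to i)
Cumulative count: [0, 1, 1, 3, 5, 6]
Sorted: [1, 3, 3, 4, 4, 5]


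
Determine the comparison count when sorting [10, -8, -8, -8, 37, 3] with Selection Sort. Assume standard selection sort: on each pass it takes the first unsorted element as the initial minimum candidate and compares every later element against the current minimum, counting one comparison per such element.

Pass 1: scan indices 1..5 for the minimum = 5 comparison(s); min is -8, place at index 0 -> [-8, 10, -8, -8, 37, 3]
Pass 2: scan indices 2..5 for the minimum = 4 comparison(s); min is -8, place at index 1 -> [-8, -8, 10, -8, 37, 3]
Pass 3: scan indices 3..5 for the minimum = 3 comparison(s); min is -8, place at index 2 -> [-8, -8, -8, 10, 37, 3]
Pass 4: scan indices 4..5 for the minimum = 2 comparison(s); min is 3, place at index 3 -> [-8, -8, -8, 3, 37, 10]
Pass 5: scan indices 5..5 for the minimum = 1 comparison(s); min is 10, place at index 4 -> [-8, -8, -8, 3, 10, 37]
Selection sort always scans the whole unsorted suffix, so the count is (n-1) + (n-2) + ... + 1 = n(n-1)/2 = 6*5/2 = 15 regardless of the input order.
Total comparisons: 5 + 4 + 3 + 2 + 1 = 15


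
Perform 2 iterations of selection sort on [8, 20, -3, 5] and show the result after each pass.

Pass 1: Select minimum -3 at index 2, swap -> [-3, 20, 8, 5]
Pass 2: Select minimum 5 at index 3, swap -> [-3, 5, 8, 20]


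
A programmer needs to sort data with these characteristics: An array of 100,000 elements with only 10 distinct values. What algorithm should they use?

Best choice: 3-way quicksort or Counting sort
Reason: 3-way (Dutch national flag) partitioning groups every copy of the pivot together, so with only d=10 distinct keys quicksort finishes in O(n log d) expected time, which is effectively linear; counting sort runs in O(n + k) where k is the size of the key range (not the number of distinct values), so it is linear when the 10 values are integers drawn from a small known range


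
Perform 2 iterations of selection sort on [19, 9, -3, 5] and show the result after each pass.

Pass 1: Select minimum -3 at index 2, swap -> [-3, 9, 19, 5]
Pass 2: Select minimum 5 at index 3, swap -> [-3, 5, 19, 9]


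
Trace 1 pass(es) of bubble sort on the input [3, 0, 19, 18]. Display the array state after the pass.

After pass 1: [0, 3, 18, 19] (2 swaps)
Total swaps: 2


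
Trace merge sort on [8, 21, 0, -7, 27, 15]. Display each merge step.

Divide and conquer:
  Merge [21] + [0] -> [0, 21]
  Merge [8] + [0, 21] -> [0, 8, 21]
  Merge [27] + [15] -> [15, 27]
  Merge [-7] + [15, 27] -> [-7, 15, 27]
  Merge [0, 8, 21] + [-7, 15, 27] -> [-7, 0, 8, 15, 21, 27]


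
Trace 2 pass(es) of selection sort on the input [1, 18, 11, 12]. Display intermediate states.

Pass 1: Select minimum 1 at index 0, swap -> [1, 18, 11, 12]
Pass 2: Select minimum 11 at index 2, swap -> [1, 11, 18, 12]


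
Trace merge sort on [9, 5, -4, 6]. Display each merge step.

Divide and conquer:
  Merge [9] + [5] -> [5, 9]
  Merge [-4] + [6] -> [-4, 6]
  Merge [5, 9] + [-4, 6] -> [-4, 5, 6, 9]


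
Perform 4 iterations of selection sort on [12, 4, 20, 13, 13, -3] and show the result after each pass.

Pass 1: Select minimum -3 at index 5, swap -> [-3, 4, 20, 13, 13, 12]
Pass 2: Select minimum 4 at index 1, swap -> [-3, 4, 20, 13, 13, 12]
Pass 3: Select minimum 12 at index 5, swap -> [-3, 4, 12, 13, 13, 20]
Pass 4: Select minimum 13 at index 3, swap -> [-3, 4, 12, 13, 13, 20]


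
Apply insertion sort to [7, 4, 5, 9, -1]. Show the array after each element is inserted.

First element 7 is already 'sorted'
Insert 4: shifted 1 elements -> [4, 7, 5, 9, -1]
Insert 5: shifted 1 elements -> [4, 5, 7, 9, -1]
Insert 9: shifted 0 elements -> [4, 5, 7, 9, -1]
Insert -1: shifted 4 elements -> [-1, 4, 5, 7, 9]


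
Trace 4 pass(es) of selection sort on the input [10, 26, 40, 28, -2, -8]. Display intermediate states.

Pass 1: Select minimum -8 at index 5, swap -> [-8, 26, 40, 28, -2, 10]
Pass 2: Select minimum -2 at index 4, swap -> [-8, -2, 40, 28, 26, 10]
Pass 3: Select minimum 10 at index 5, swap -> [-8, -2, 10, 28, 26, 40]
Pass 4: Select minimum 26 at index 4, swap -> [-8, -2, 10, 26, 28, 40]


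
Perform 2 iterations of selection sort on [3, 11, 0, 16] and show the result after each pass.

Pass 1: Select minimum 0 at index 2, swap -> [0, 11, 3, 16]
Pass 2: Select minimum 3 at index 2, swap -> [0, 3, 11, 16]


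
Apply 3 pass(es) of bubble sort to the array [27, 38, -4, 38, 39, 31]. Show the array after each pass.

After pass 1: [27, -4, 38, 38, 31, 39] (2 swaps)
After pass 2: [-4, 27, 38, 31, 38, 39] (2 swaps)
After pass 3: [-4, 27, 31, 38, 38, 39] (1 swaps)
Total swaps: 5


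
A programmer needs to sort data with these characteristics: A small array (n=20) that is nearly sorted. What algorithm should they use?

Best choice: Insertion sort
Reason: Insertion sort is O(n) for nearly sorted arrays and has low overhead


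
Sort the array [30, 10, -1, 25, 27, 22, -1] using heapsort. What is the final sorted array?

Build heap: [30, 27, 22, 25, 10, -1, -1]
Extract 30: [27, 25, 22, -1, 10, -1, 30]
Extract 27: [25, 10, 22, -1, -1, 27, 30]
Extract 25: [22, 10, -1, -1, 25, 27, 30]
Extract 22: [10, -1, -1, 22, 25, 27, 30]
Extract 10: [-1, -1, 10, 22, 25, 27, 30]
Extract -1: [-1, -1, 10, 22, 25, 27, 30]


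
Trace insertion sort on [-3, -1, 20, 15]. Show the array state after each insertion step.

First element -3 is already 'sorted'
Insert -1: shifted 0 elements -> [-3, -1, 20, 15]
Insert 20: shifted 0 elements -> [-3, -1, 20, 15]
Insert 15: shifted 1 elements -> [-3, -1, 15, 20]


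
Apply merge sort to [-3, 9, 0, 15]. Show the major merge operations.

Divide and conquer:
  Merge [-3] + [9] -> [-3, 9]
  Merge [0] + [15] -> [0, 15]
  Merge [-3, 9] + [0, 15] -> [-3, 0, 9, 15]


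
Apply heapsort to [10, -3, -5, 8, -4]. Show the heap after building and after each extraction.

Build heap: [10, 8, -5, -3, -4]
Extract 10: [8, -3, -5, -4, 10]
Extract 8: [-3, -4, -5, 8, 10]
Extract -3: [-4, -5, -3, 8, 10]
Extract -4: [-5, -4, -3, 8, 10]


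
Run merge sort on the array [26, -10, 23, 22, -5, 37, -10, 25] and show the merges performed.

Divide and conquer:
  Merge [26] + [-10] -> [-10, 26]
  Merge [23] + [22] -> [22, 23]
  Merge [-10, 26] + [22, 23] -> [-10, 22, 23, 26]
  Merge [-5] + [37] -> [-5, 37]
  Merge [-10] + [25] -> [-10, 25]
  Merge [-5, 37] + [-10, 25] -> [-10, -5, 25, 37]
  Merge [-10, 22, 23, 26] + [-10, -5, 25, 37] -> [-10, -10, -5, 22, 23, 25, 26, 37]


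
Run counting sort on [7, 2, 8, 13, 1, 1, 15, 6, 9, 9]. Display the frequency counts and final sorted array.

Count array: [0, 2, 1, 0, 0, 0, 1, 1, 1, 2, 0, 0, 0, 1, 0, 1]
(count[i] = number of elements equal to i)
Cumulative count: [0, 2, 3, 3, 3, 3, 4, 5, 6, 8, 8, 8, 8, 9, 9, 10]
Sorted: [1, 1, 2, 6, 7, 8, 9, 9, 13, 15]


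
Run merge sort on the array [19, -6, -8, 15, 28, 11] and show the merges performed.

Divide and conquer:
  Merge [-6] + [-8] -> [-8, -6]
  Merge [19] + [-8, -6] -> [-8, -6, 19]
  Merge [28] + [11] -> [11, 28]
  Merge [15] + [11, 28] -> [11, 15, 28]
  Merge [-8, -6, 19] + [11, 15, 28] -> [-8, -6, 11, 15, 19, 28]


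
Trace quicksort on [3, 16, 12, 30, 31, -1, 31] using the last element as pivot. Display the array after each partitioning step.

Partition 1: pivot=31 at index 6 -> [3, 16, 12, 30, 31, -1, 31]
Partition 2: pivot=-1 at index 0 -> [-1, 16, 12, 30, 31, 3, 31]
Partition 3: pivot=3 at index 1 -> [-1, 3, 12, 30, 31, 16, 31]
Partition 4: pivot=16 at index 3 -> [-1, 3, 12, 16, 31, 30, 31]
Partition 5: pivot=30 at index 4 -> [-1, 3, 12, 16, 30, 31, 31]


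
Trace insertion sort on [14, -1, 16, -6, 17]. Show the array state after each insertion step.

First element 14 is already 'sorted'
Insert -1: shifted 1 elements -> [-1, 14, 16, -6, 17]
Insert 16: shifted 0 elements -> [-1, 14, 16, -6, 17]
Insert -6: shifted 3 elements -> [-6, -1, 14, 16, 17]
Insert 17: shifted 0 elements -> [-6, -1, 14, 16, 17]


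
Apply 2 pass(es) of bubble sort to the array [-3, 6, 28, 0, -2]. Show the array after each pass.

After pass 1: [-3, 6, 0, -2, 28] (2 swaps)
After pass 2: [-3, 0, -2, 6, 28] (2 swaps)
Total swaps: 4


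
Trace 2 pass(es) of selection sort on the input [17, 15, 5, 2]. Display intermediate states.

Pass 1: Select minimum 2 at index 3, swap -> [2, 15, 5, 17]
Pass 2: Select minimum 5 at index 2, swap -> [2, 5, 15, 17]


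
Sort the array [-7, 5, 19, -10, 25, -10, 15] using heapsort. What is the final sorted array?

Build heap: [25, 5, 19, -10, -7, -10, 15]
Extract 25: [19, 5, 15, -10, -7, -10, 25]
Extract 19: [15, 5, -10, -10, -7, 19, 25]
Extract 15: [5, -7, -10, -10, 15, 19, 25]
Extract 5: [-7, -10, -10, 5, 15, 19, 25]
Extract -7: [-10, -10, -7, 5, 15, 19, 25]
Extract -10: [-10, -10, -7, 5, 15, 19, 25]


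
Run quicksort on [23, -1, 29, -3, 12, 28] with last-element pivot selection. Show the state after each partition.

Partition 1: pivot=28 at index 4 -> [23, -1, -3, 12, 28, 29]
Partition 2: pivot=12 at index 2 -> [-1, -3, 12, 23, 28, 29]
Partition 3: pivot=-3 at index 0 -> [-3, -1, 12, 23, 28, 29]


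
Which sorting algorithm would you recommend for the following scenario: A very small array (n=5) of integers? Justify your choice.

Best choice: Insertion sort
Reason: For tiny inputs the O(n^2) overhead is negligible and insertion sort has minimal constant factors


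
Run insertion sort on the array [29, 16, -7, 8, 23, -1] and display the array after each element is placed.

First element 29 is already 'sorted'
Insert 16: shifted 1 elements -> [16, 29, -7, 8, 23, -1]
Insert -7: shifted 2 elements -> [-7, 16, 29, 8, 23, -1]
Insert 8: shifted 2 elements -> [-7, 8, 16, 29, 23, -1]
Insert 23: shifted 1 elements -> [-7, 8, 16, 23, 29, -1]
Insert -1: shifted 4 elements -> [-7, -1, 8, 16, 23, 29]


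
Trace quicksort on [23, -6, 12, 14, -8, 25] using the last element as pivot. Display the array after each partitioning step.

Partition 1: pivot=25 at index 5 -> [23, -6, 12, 14, -8, 25]
Partition 2: pivot=-8 at index 0 -> [-8, -6, 12, 14, 23, 25]
Partition 3: pivot=23 at index 4 -> [-8, -6, 12, 14, 23, 25]
Partition 4: pivot=14 at index 3 -> [-8, -6, 12, 14, 23, 25]
Partition 5: pivot=12 at index 2 -> [-8, -6, 12, 14, 23, 25]


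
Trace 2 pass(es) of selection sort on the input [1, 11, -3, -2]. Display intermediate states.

Pass 1: Select minimum -3 at index 2, swap -> [-3, 11, 1, -2]
Pass 2: Select minimum -2 at index 3, swap -> [-3, -2, 1, 11]


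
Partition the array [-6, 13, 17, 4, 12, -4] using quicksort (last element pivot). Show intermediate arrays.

Partition 1: pivot=-4 at index 1 -> [-6, -4, 17, 4, 12, 13]
Partition 2: pivot=13 at index 4 -> [-6, -4, 4, 12, 13, 17]
Partition 3: pivot=12 at index 3 -> [-6, -4, 4, 12, 13, 17]


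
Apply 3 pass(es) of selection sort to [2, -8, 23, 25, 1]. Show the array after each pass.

Pass 1: Select minimum -8 at index 1, swap -> [-8, 2, 23, 25, 1]
Pass 2: Select minimum 1 at index 4, swap -> [-8, 1, 23, 25, 2]
Pass 3: Select minimum 2 at index 4, swap -> [-8, 1, 2, 25, 23]


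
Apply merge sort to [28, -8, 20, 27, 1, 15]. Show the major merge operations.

Divide and conquer:
  Merge [-8] + [20] -> [-8, 20]
  Merge [28] + [-8, 20] -> [-8, 20, 28]
  Merge [1] + [15] -> [1, 15]
  Merge [27] + [1, 15] -> [1, 15, 27]
  Merge [-8, 20, 28] + [1, 15, 27] -> [-8, 1, 15, 20, 27, 28]


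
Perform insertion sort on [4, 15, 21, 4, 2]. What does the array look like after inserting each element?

First element 4 is already 'sorted'
Insert 15: shifted 0 elements -> [4, 15, 21, 4, 2]
Insert 21: shifted 0 elements -> [4, 15, 21, 4, 2]
Insert 4: shifted 2 elements -> [4, 4, 15, 21, 2]
Insert 2: shifted 4 elements -> [2, 4, 4, 15, 21]


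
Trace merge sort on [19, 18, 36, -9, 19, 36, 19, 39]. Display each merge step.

Divide and conquer:
  Merge [19] + [18] -> [18, 19]
  Merge [36] + [-9] -> [-9, 36]
  Merge [18, 19] + [-9, 36] -> [-9, 18, 19, 36]
  Merge [19] + [36] -> [19, 36]
  Merge [19] + [39] -> [19, 39]
  Merge [19, 36] + [19, 39] -> [19, 19, 36, 39]
  Merge [-9, 18, 19, 36] + [19, 19, 36, 39] -> [-9, 18, 19, 19, 19, 36, 36, 39]


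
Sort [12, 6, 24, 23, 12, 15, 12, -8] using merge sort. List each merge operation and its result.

Divide and conquer:
  Merge [12] + [6] -> [6, 12]
  Merge [24] + [23] -> [23, 24]
  Merge [6, 12] + [23, 24] -> [6, 12, 23, 24]
  Merge [12] + [15] -> [12, 15]
  Merge [12] + [-8] -> [-8, 12]
  Merge [12, 15] + [-8, 12] -> [-8, 12, 12, 15]
  Merge [6, 12, 23, 24] + [-8, 12, 12, 15] -> [-8, 6, 12, 12, 12, 15, 23, 24]


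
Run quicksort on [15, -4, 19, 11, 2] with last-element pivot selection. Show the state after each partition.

Partition 1: pivot=2 at index 1 -> [-4, 2, 19, 11, 15]
Partition 2: pivot=15 at index 3 -> [-4, 2, 11, 15, 19]


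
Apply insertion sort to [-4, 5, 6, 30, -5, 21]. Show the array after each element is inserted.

First element -4 is already 'sorted'
Insert 5: shifted 0 elements -> [-4, 5, 6, 30, -5, 21]
Insert 6: shifted 0 elements -> [-4, 5, 6, 30, -5, 21]
Insert 30: shifted 0 elements -> [-4, 5, 6, 30, -5, 21]
Insert -5: shifted 4 elements -> [-5, -4, 5, 6, 30, 21]
Insert 21: shifted 1 elements -> [-5, -4, 5, 6, 21, 30]


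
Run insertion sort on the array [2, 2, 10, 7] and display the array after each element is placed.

First element 2 is already 'sorted'
Insert 2: shifted 0 elements -> [2, 2, 10, 7]
Insert 10: shifted 0 elements -> [2, 2, 10, 7]
Insert 7: shifted 1 elements -> [2, 2, 7, 10]


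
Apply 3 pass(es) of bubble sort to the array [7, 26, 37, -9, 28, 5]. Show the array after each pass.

After pass 1: [7, 26, -9, 28, 5, 37] (3 swaps)
After pass 2: [7, -9, 26, 5, 28, 37] (2 swaps)
After pass 3: [-9, 7, 5, 26, 28, 37] (2 swaps)
Total swaps: 7


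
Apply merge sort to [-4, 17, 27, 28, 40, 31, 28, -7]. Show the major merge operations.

Divide and conquer:
  Merge [-4] + [17] -> [-4, 17]
  Merge [27] + [28] -> [27, 28]
  Merge [-4, 17] + [27, 28] -> [-4, 17, 27, 28]
  Merge [40] + [31] -> [31, 40]
  Merge [28] + [-7] -> [-7, 28]
  Merge [31, 40] + [-7, 28] -> [-7, 28, 31, 40]
  Merge [-4, 17, 27, 28] + [-7, 28, 31, 40] -> [-7, -4, 17, 27, 28, 28, 31, 40]


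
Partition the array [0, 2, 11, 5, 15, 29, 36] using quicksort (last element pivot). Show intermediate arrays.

Partition 1: pivot=36 at index 6 -> [0, 2, 11, 5, 15, 29, 36]
Partition 2: pivot=29 at index 5 -> [0, 2, 11, 5, 15, 29, 36]
Partition 3: pivot=15 at index 4 -> [0, 2, 11, 5, 15, 29, 36]
Partition 4: pivot=5 at index 2 -> [0, 2, 5, 11, 15, 29, 36]
Partition 5: pivot=2 at index 1 -> [0, 2, 5, 11, 15, 29, 36]


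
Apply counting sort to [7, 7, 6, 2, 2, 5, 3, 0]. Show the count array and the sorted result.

Count array: [1, 0, 2, 1, 0, 1, 1, 2]
(count[i] = number of elements equal to i)
Cumulative count: [1, 1, 3, 4, 4, 5, 6, 8]
Sorted: [0, 2, 2, 3, 5, 6, 7, 7]


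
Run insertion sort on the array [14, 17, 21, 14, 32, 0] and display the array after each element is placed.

First element 14 is already 'sorted'
Insert 17: shifted 0 elements -> [14, 17, 21, 14, 32, 0]
Insert 21: shifted 0 elements -> [14, 17, 21, 14, 32, 0]
Insert 14: shifted 2 elements -> [14, 14, 17, 21, 32, 0]
Insert 32: shifted 0 elements -> [14, 14, 17, 21, 32, 0]
Insert 0: shifted 5 elements -> [0, 14, 14, 17, 21, 32]


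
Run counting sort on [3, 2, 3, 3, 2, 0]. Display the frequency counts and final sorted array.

Count array: [1, 0, 2, 3]
(count[i] = number of elements equal to i)
Cumulative count: [1, 1, 3, 6]
Sorted: [0, 2, 2, 3, 3, 3]


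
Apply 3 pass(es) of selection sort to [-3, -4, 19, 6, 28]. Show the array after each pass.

Pass 1: Select minimum -4 at index 1, swap -> [-4, -3, 19, 6, 28]
Pass 2: Select minimum -3 at index 1, swap -> [-4, -3, 19, 6, 28]
Pass 3: Select minimum 6 at index 3, swap -> [-4, -3, 6, 19, 28]
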